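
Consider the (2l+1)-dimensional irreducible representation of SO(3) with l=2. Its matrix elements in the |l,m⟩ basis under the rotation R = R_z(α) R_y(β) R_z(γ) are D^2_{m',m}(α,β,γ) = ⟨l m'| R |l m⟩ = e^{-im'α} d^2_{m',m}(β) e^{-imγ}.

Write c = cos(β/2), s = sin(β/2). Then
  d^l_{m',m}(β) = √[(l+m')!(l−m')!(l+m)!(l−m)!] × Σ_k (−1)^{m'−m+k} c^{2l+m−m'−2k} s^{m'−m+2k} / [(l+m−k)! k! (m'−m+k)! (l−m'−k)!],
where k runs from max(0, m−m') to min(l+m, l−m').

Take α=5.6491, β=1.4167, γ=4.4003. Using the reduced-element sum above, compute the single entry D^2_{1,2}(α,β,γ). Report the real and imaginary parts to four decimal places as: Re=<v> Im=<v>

Re=-0.1752 Im=-0.5423

Split into d^2_{1,2}(β=1.4167) × two z-phases.
With c≡cos(β/2)=0.759436 and s≡sin(β/2)=0.650582, N=[6·1·24·1]^{1/2}=12.000000
k∈{1} keeps every argument non-negative
  k=1: (−1)^0·12.0000/(6)·0.7594^3·0.6506^1 = +0.569910
d^2_{1,2}(1.4167) = +0.569910
Phases: e^{-i·(1)·5.6491}=+0.805614+0.592441i, e^{-i·(2)·4.4003}=-0.811444-0.584430i ⇒ D=-0.175230-0.542302i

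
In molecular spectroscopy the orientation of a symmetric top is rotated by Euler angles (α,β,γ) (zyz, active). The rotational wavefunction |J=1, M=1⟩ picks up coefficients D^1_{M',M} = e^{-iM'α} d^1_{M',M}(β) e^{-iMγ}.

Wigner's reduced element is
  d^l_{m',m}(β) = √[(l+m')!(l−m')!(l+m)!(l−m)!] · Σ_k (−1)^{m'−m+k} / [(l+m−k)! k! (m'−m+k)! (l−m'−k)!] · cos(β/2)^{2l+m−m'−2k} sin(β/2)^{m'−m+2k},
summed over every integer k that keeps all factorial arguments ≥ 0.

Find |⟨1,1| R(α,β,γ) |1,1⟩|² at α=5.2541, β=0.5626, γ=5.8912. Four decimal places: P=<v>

First d^1_{1,1}(β=0.5626), then the phase factors e^{-i(1)α} and e^{-i(1)γ}:
With c≡cos(β/2)=0.960695 and s≡sin(β/2)=0.277605, N=[2·1·2·1]^{1/2}=2.000000
k: max(0,(1)−(1))=0 … min(1+(1),1−(1))=0
  k=0: (−1)^0·2.0000/(2)·0.9607^2·0.2776^0 = +0.922936
d^1_{1,1}(0.5626) = +0.922936
|D^1_{1,1}|² = |d^1_{1,1}(β)|² = (+0.922936)² = 0.851810 (the z-rotation phases have unit modulus)

P=0.8518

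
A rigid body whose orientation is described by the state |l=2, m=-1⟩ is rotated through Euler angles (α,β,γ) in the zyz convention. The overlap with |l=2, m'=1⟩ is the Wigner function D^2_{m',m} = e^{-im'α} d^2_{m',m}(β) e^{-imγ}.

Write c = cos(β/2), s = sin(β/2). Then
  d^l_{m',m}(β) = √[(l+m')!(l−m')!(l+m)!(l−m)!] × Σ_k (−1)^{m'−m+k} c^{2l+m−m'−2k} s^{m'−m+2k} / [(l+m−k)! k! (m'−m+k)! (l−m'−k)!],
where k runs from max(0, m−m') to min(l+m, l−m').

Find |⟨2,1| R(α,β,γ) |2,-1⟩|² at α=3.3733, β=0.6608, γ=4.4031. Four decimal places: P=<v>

Split into d^2_{1,-1}(β=0.6608) × two z-phases.
With c≡cos(β/2)=0.945913 and s≡sin(β/2)=0.324421, N=[6·1·1·6]^{1/2}=6.000000
k∈{0,1} keeps every argument non-negative
  k=0: (−1)^2·6.0000/(2)·0.9459^2·0.3244^2 = +0.282516
  k=1: (−1)^3·6.0000/(6)·0.9459^0·0.3244^4 = -0.011077
d^2_{1,-1}(0.6608) = +0.282516 -0.011077 = +0.271438
|D^2_{1,-1}|² = |d^2_{1,-1}(β)|² = (+0.271438)² = 0.073679 (the z-rotation phases have unit modulus)

P=0.0737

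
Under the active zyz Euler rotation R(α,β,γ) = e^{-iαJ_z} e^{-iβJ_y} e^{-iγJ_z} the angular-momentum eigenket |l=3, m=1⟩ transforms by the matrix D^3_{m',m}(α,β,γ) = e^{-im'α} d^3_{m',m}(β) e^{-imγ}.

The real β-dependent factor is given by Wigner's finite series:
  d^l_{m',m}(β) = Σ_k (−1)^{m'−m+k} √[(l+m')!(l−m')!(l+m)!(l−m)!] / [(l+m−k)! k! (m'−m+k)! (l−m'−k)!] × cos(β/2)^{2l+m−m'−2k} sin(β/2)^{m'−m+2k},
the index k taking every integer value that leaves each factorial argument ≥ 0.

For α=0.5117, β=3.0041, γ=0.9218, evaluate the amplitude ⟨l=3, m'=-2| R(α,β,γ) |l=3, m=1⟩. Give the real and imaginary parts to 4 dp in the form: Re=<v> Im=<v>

D^3_{-2,1}(0.5117,3.0041,0.9218) = e^{-i·-2·0.5117}·d^3_{-2,1}(3.0041)·e^{-i·1·0.9218}. Compute d first:
c=cos(3.0041/2)=0.068692, s=sin(3.0041/2)=0.997638; N=√[1·120·24·2]=75.894664
k∈{3,4} keeps every argument non-negative
  k=3: (−1)^0·75.8947/(12)·0.0687^3·0.9976^3 = +0.002035
  k=4: (−1)^1·75.8947/(24)·0.0687^1·0.9976^5 = -0.214670
d^3_{-2,1}(3.0041) = +0.002035 -0.214670 = -0.212635
D = (+0.520466+0.853883i)·(-0.212635)·(+0.604387-0.796691i) = -0.211538-0.021567i

Re=-0.2115 Im=-0.0216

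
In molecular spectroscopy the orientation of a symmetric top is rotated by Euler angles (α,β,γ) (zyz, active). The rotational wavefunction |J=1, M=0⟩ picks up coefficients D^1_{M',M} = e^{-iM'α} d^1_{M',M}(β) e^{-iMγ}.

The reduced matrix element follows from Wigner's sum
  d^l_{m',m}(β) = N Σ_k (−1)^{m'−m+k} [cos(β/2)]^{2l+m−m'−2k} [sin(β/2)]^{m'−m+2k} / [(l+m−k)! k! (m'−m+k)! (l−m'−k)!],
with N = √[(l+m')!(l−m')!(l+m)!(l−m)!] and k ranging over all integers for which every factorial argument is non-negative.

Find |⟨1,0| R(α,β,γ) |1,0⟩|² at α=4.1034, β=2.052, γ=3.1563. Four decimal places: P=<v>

P=0.2142

First d^1_{0,0}(β=2.052), then the phase factors e^{-i(0)α} and e^{-i(0)γ}:
With c≡cos(β/2)=0.518244 and s≡sin(β/2)=0.855233, N=[1·1·1·1]^{1/2}=1.000000
k∈{0,1} keeps every argument non-negative
  k=0: (−1)^0·1.0000/(1)·0.5182^2·0.8552^0 = +0.268577
  k=1: (−1)^1·1.0000/(1)·0.5182^0·0.8552^2 = -0.731423
d^1_{0,0}(2.052) = +0.268577 -0.731423 = -0.462846
|D^1_{0,0}|² = |d^1_{0,0}(β)|² = (-0.462846)² = 0.214227 (the z-rotation phases have unit modulus)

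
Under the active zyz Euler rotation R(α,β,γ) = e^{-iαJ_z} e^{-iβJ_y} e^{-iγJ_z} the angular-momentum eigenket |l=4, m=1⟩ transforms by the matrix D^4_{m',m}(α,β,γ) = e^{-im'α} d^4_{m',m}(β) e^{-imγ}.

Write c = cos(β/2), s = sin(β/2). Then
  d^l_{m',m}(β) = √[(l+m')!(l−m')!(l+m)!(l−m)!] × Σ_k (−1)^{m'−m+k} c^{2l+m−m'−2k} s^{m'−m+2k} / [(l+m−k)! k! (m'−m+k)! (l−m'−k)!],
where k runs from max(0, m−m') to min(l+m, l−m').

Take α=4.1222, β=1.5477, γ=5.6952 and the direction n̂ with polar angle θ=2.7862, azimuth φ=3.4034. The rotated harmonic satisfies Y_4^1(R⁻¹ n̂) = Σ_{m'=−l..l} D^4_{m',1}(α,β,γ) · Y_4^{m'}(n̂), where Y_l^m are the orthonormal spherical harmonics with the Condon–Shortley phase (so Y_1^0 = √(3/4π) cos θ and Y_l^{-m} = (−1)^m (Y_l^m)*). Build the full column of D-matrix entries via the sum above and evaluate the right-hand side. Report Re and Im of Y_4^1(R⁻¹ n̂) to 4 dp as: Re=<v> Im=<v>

Re=0.2690 Im=0.0981

Need the full column D^4_{m',1} for m'=−4..4 at α=4.1222, β=1.5477, γ=5.6952.
cos(β/2)=0.715225, sin(β/2)=0.698894
d^4_{-4,1}: single k=5 term ⇒ +0.456540;  D = -0.091584-0.447260i
d^4_{-3,1}: k∈[4..5] ⇒ +0.825916 -0.473177 = +0.352738;  D = +0.326490+0.133524i
d^4_{-2,1}: k∈[3..5] ⇒ +0.903573 -1.294170 +0.247149 = -0.143449;  D = +0.119006-0.080094i
d^4_{-1,1}: k∈[2..5] ⇒ +0.653852 -1.873000 +0.894221 -0.056923 = -0.381851;  D = +0.000841+0.381850i
d^4_{0,1}: k∈[1..4] ⇒ +0.299244 -1.714409 +1.637010 -0.260518 = -0.038672;  D = -0.032177-0.021451i
d^4_{1,1}: k∈[0..3] ⇒ +0.068477 -0.980778 +1.873000 -0.596147 = +0.364551;  D = -0.336812+0.139482i
d^4_{2,1}: k∈[0..2] ⇒ -0.283888 +1.355359 -0.862780 = +0.208691;  D = +0.040963-0.204631i
d^4_{3,1}: k∈[0..1] ⇒ +0.518979 -0.825916 = -0.306936;  D = -0.216525-0.217548i
d^4_{4,1}: single k=0 term ⇒ -0.478126;  D = +0.469262-0.091637i
Y_4^{m'}(θ=2.7862,φ=3.4034) and Σ D·Y over m':
  (-0.0916-0.4473i)·(+0.0032-0.0056i)  (+0.3265+0.1335i)·(+0.0350-0.0350i)  (+0.1190-0.0801i)·(+0.1807-0.1043i)  (+0.0008+0.3818i)·(+0.4699-0.1259i)  (-0.0322-0.0215i)·(+0.3882+0.0000i)  (-0.3368+0.1395i)·(-0.4699-0.1259i)  (+0.0410-0.2046i)·(+0.1807+0.1043i)  (-0.2165-0.2175i)·(-0.0350-0.0350i)  (+0.4693-0.0916i)·(+0.0032+0.0056i)
Y_4^1(R⁻¹ n̂) = +0.269008+0.098106i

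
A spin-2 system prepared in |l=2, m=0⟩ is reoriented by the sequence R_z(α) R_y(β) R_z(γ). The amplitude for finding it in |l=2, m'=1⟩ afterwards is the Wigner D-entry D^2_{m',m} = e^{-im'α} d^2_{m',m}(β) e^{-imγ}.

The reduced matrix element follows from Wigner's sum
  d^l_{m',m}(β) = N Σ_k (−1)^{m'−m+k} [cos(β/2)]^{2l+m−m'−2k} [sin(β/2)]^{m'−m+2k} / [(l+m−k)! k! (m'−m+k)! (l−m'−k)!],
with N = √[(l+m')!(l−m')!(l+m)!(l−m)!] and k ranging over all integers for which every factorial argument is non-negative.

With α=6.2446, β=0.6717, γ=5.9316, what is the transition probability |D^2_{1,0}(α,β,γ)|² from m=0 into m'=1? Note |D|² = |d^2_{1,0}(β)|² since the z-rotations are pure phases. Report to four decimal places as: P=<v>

Split into d^2_{1,0}(β=0.6717) × two z-phases.
Half-angle: c=0.944131, s=0.329572. N=√(6·1·2·2)=4.898979
The bounds max(0,m−m')=0 and min(l+m,l−m')=1 give 2 terms
  k=0: (−1)^1·4.8990/(2)·0.9441^3·0.3296^1 = -0.679394
  k=1: (−1)^2·4.8990/(2)·0.9441^1·0.3296^3 = +0.082786
d^2_{1,0}(0.6717) = -0.679394 +0.082786 = -0.596608
|D^2_{1,0}|² = |d^2_{1,0}(β)|² = (-0.596608)² = 0.355941 (the z-rotation phases have unit modulus)

P=0.3559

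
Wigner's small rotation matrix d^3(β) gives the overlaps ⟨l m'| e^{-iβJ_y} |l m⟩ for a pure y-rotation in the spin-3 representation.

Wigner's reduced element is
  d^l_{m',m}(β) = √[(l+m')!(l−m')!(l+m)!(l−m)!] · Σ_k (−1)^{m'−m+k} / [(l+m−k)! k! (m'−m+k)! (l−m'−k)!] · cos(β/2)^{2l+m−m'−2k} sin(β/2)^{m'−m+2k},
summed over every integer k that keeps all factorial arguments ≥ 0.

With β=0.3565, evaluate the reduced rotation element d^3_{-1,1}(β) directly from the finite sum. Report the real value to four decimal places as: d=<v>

d=0.1693

d^3_{-1,1}(β=0.3565) via Wigner's sum:
c=cos(0.3565/2)=0.984155, s=sin(0.3565/2)=0.177308; N=√[2·24·24·2]=48.000000
Admissible k: 2..4 (factorial args all ≥0)
  k=2: (−1)^0·48.0000/(8)·0.9842^4·0.1773^2 = +0.176954
  k=3: (−1)^1·48.0000/(6)·0.9842^2·0.1773^4 = -0.007658
  k=4: (−1)^2·48.0000/(48)·0.9842^0·0.1773^6 = +0.000031
d^3_{-1,1}(0.3565) = +0.176954 -0.007658 +0.000031 = +0.169327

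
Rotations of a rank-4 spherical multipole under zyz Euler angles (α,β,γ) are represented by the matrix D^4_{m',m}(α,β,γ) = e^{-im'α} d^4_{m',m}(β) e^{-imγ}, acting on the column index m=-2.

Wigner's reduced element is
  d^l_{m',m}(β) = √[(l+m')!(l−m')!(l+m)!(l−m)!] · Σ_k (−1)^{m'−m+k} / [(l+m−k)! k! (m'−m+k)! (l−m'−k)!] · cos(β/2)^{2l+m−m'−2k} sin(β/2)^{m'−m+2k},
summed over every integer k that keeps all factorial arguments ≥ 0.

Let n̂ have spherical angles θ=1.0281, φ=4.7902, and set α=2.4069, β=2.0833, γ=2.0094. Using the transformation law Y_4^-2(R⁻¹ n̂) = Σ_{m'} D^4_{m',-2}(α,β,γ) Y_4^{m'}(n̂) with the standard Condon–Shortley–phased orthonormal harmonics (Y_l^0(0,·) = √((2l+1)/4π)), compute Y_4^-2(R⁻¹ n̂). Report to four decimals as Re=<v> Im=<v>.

Need the full column D^4_{m',-2} for m'=−4..4 at α=2.4069, β=2.0833, γ=2.0094.
cos(β/2)=0.504797, sin(β/2)=0.863238
d^4_{-4,-2}: single k=2 term ⇒ +0.065244;  D = +0.030750+0.057543i
d^4_{-3,-2}: k∈[1..2] ⇒ +0.026978 -0.236679 = -0.209701;  D = -0.050646+0.203493i
d^4_{-2,-2}: k∈[0..2] ⇒ +0.004216 -0.147959 +0.540854 = +0.397111;  D = -0.329494+0.221655i
d^4_{-1,-2}: k∈[0..2] ⇒ -0.030590 +0.447281 -0.872003 = -0.455312;  D = -0.450696-0.064669i
d^4_{0,-2}: k∈[0..2] ⇒ +0.116972 -0.912176 +1.000319 = +0.205115;  D = -0.131130-0.157724i
d^4_{1,-2}: k∈[0..2] ⇒ -0.298187 +1.308004 -0.765011 = +0.244806;  D = -0.010060+0.244599i
d^4_{2,-2}: k∈[0..2] ⇒ +0.540854 -1.265314 +0.308351 = -0.416109;  D = -0.291395+0.297045i
d^4_{3,-2}: k∈[0..1] ⇒ -0.692131 +0.674676 = -0.017454;  D = +0.017423-0.001052i
d^4_{4,-2}: single k=0 term ⇒ +0.557951;  D = +0.435811+0.348394i
Y_4^{m'}(θ=1.0281,φ=4.7902) and Σ D·Y over m':
  (+0.0307+0.0575i)·(+0.2265-0.0729i)  (-0.0506+0.2035i)·(-0.0939-0.3949i)  (-0.3295+0.2217i)·(-0.2101+0.0330i)  (-0.4507-0.0647i)·(-0.0184-0.2363i)  (-0.1311-0.1577i)·(-0.2657+0.0000i)  (-0.0101+0.2446i)·(+0.0184-0.2363i)  (-0.2914+0.2970i)·(-0.2101-0.0330i)  (+0.0174-0.0011i)·(+0.0939-0.3949i)  (+0.4358+0.3484i)·(+0.2265+0.0729i)
Y_4^-2(R⁻¹ n̂) = +0.389246+0.161637i

Re=0.3892 Im=0.1616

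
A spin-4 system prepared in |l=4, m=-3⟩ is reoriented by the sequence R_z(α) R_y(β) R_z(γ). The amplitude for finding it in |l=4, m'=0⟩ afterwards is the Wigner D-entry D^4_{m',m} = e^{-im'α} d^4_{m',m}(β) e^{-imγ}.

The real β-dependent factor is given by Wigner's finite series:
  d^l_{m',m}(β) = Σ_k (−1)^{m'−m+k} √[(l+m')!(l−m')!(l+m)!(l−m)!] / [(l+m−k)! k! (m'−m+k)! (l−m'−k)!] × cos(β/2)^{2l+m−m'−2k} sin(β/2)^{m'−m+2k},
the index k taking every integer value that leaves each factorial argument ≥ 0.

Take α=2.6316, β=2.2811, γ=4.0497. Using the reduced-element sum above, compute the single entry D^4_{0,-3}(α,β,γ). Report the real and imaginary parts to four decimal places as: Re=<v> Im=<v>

Re=0.3842 Im=-0.1703

First d^4_{0,-3}(β=2.2811), then the phase factors e^{-i(0)α} and e^{-i(-3)γ}:
c=cos(2.2811/2)=0.417095, s=sin(2.2811/2)=0.908863; N=√[24·24·1·5040]=1703.830978
k∈{0,1} keeps every argument non-negative
  k=0: (−1)^3·1703.8310/(144)·0.4171^5·0.9089^3 = -0.112133
  k=1: (−1)^4·1703.8310/(144)·0.4171^3·0.9089^5 = +0.532427
d^4_{0,-3}(2.2811) = -0.112133 +0.532427 = +0.420294
Phases: e^{-i·(0)·2.6316}=+1.000000+0.000000i, e^{-i·(-3)·4.0497}=+0.914198-0.405267i ⇒ D=+0.384232-0.170331i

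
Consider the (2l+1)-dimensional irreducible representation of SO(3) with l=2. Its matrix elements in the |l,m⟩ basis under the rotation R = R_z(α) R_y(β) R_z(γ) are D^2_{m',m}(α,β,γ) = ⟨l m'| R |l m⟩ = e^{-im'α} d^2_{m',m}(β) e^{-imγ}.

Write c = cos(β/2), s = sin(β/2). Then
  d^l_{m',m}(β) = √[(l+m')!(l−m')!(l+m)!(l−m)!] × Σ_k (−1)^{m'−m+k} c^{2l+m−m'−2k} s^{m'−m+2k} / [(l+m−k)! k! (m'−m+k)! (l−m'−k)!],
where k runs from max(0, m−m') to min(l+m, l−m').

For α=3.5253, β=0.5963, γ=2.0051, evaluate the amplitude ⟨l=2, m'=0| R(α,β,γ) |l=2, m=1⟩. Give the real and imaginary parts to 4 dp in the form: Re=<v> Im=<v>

D^2_{0,1}(3.5253,0.5963,2.0051) = e^{-i·0·3.5253}·d^2_{0,1}(0.5963)·e^{-i·1·2.0051}. Compute d first:
Half-angle: c=0.955882, s=0.293752. N=√(2·2·6·1)=4.898979
k: max(0,(1)−(0))=1 … min(2+(1),2−(0))=2
  k=1: (−1)^0·4.8990/(2)·0.9559^3·0.2938^1 = +0.628448
  k=2: (−1)^1·4.8990/(2)·0.9559^1·0.2938^3 = -0.059350
d^2_{0,1}(0.5963) = +0.628448 -0.059350 = +0.569097
Attach z-rotation phases: D = e^{-i(0)(3.5253)}·(+0.569097)·e^{-i(1)(2.0051)} = -0.239464-0.516264i

Re=-0.2395 Im=-0.5163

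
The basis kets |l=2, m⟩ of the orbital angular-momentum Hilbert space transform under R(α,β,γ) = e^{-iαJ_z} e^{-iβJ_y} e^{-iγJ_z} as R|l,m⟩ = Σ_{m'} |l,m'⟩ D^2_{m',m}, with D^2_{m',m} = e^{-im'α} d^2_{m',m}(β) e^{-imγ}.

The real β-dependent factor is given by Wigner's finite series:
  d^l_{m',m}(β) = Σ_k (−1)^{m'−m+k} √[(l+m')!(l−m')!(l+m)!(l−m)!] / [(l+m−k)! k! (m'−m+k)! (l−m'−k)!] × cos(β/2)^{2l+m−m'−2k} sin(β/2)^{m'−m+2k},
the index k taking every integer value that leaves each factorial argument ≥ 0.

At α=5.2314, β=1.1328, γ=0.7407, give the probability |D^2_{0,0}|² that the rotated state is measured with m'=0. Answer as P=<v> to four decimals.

P=0.0530

D^2_{0,0}(5.2314,1.1328,0.7407) = e^{-i·0·5.2314}·d^2_{0,0}(1.1328)·e^{-i·0·0.7407}. Compute d first:
Half-angle: c=0.843838, s=0.536598. N=√(2·2·2·2)=4.000000
The bounds max(0,m−m')=0 and min(l+m,l−m')=2 give 3 terms
  k=0: (−1)^0·4.0000/(4)·0.8438^4·0.5366^0 = +0.507034
  k=1: (−1)^1·4.0000/(1)·0.8438^2·0.5366^2 = -0.820117
  k=2: (−1)^2·4.0000/(4)·0.8438^0·0.5366^4 = +0.082908
d^2_{0,0}(1.1328) = +0.507034 -0.820117 +0.082908 = -0.230176
|D^2_{0,0}|² = |d^2_{0,0}(β)|² = (-0.230176)² = 0.052981 (the z-rotation phases have unit modulus)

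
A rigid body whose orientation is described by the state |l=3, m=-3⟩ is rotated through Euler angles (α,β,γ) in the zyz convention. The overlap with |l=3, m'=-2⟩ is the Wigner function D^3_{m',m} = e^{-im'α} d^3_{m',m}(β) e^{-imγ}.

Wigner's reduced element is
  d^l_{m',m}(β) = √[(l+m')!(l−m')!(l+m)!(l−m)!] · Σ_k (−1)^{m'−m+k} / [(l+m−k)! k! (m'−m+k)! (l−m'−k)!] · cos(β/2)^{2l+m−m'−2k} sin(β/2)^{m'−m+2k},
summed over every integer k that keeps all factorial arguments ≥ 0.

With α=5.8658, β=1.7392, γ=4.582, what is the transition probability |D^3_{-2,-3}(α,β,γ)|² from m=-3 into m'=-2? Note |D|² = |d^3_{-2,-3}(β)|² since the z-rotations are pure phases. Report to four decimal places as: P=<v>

P=0.0437

First d^3_{-2,-3}(β=1.7392), then the phase factors e^{-i(-2)α} and e^{-i(-3)γ}:
With c≡cos(β/2)=0.645132 and s≡sin(β/2)=0.764071, N=[1·120·1·720]^{1/2}=293.938769
k∈{0} keeps every argument non-negative
  k=0: (−1)^1·293.9388/(120)·0.6451^5·0.7641^1 = -0.209148
d^3_{-2,-3}(1.7392) = -0.209148
|D^3_{-2,-3}|² = |d^3_{-2,-3}(β)|² = (-0.209148)² = 0.043743 (the z-rotation phases have unit modulus)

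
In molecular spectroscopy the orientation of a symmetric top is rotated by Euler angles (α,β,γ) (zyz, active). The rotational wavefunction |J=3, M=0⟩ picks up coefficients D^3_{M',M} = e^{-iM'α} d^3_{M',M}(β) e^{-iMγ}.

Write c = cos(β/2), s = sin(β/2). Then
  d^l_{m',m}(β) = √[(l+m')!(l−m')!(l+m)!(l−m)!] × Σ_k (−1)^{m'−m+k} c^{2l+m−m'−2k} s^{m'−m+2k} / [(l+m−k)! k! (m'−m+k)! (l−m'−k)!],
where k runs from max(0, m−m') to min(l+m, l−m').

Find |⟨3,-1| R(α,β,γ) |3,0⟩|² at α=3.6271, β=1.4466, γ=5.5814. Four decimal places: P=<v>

P=0.1574

Split into d^3_{-1,0}(β=1.4466) × two z-phases.
Half-angle: c=0.749626, s=0.661862. N=√(2·24·6·6)=41.569219
k: max(0,(0)−(-1))=1 … min(3+(0),3−(-1))=3
  k=1: (−1)^0·41.5692/(12)·0.7496^5·0.6619^1 = +0.542726
  k=2: (−1)^1·41.5692/(4)·0.7496^3·0.6619^3 = -1.269251
  k=3: (−1)^2·41.5692/(12)·0.7496^1·0.6619^5 = +0.329817
d^3_{-1,0}(1.4466) = +0.542726 -1.269251 +0.329817 = -0.396709
|D^3_{-1,0}|² = |d^3_{-1,0}(β)|² = (-0.396709)² = 0.157378 (the z-rotation phases have unit modulus)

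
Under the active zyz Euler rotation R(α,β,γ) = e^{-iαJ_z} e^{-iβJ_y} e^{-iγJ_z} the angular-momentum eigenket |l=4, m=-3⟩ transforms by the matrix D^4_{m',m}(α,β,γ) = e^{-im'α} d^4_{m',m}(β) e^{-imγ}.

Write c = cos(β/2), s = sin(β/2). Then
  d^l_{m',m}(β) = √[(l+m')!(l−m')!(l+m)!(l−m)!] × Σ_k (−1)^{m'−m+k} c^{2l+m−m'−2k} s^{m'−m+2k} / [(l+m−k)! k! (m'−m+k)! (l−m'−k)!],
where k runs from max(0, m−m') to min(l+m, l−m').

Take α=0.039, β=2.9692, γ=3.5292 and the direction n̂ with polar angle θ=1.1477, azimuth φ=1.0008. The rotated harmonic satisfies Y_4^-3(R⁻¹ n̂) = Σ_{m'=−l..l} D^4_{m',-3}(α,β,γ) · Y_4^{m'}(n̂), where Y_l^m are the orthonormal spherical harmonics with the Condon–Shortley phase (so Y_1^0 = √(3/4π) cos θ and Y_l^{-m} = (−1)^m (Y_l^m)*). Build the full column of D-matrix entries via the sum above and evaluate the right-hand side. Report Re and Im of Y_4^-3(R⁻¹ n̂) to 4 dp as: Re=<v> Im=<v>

Re=0.2480 Im=0.2283

Need the full column D^4_{m',-3} for m'=−4..4 at α=0.039, β=2.9692, γ=3.5292.
cos(β/2)=0.086090, sin(β/2)=0.996287
d^4_{-4,-3}: single k=1 term ⇒ +0.000000;  D = -0.000000-0.000000i
d^4_{-3,-3}: k∈[0..1] ⇒ +0.000000 -0.000003 = -0.000003;  D = +0.000001+0.000003i
d^4_{-2,-3}: k∈[0..1] ⇒ -0.000000 +0.000052 = +0.000052;  D = -0.000017-0.000050i
d^4_{-1,-3}: k∈[0..1] ⇒ +0.000003 -0.000716 = -0.000713;  D = +0.000257+0.000665i
d^4_{0,-3}: k∈[0..1] ⇒ -0.000055 +0.007410 = +0.007355;  D = -0.002918-0.006751i
d^4_{1,-3}: k∈[0..1] ⇒ +0.000716 -0.057528 = -0.056812;  D = +0.024556+0.051231i
d^4_{2,-3}: k∈[0..1] ⇒ -0.007030 +0.313839 = +0.306809;  D = -0.143301-0.271287i
d^4_{3,-3}: k∈[0..1] ⇒ +0.050735 -0.970682 = -0.919947;  D = +0.461069+0.796064i
d^4_{4,-3}: single k=0 term ⇒ -0.237240;  D = +0.126817+0.200501i
Y_4^{m'}(θ=1.1477,φ=1.0008) and Σ D·Y over m':
  (-0.0000-0.0000i)·(-0.1992+0.2321i)  (+0.0000+0.0000i)·(-0.3858-0.0541i)  (-0.0000-0.0000i)·(-0.0209-0.0455i)  (+0.0003+0.0007i)·(-0.1739+0.2714i)  (-0.0029-0.0068i)·(-0.1124+0.0000i)  (+0.0246+0.0512i)·(+0.1739+0.2714i)  (-0.1433-0.2713i)·(-0.0209+0.0455i)  (+0.4611+0.7961i)·(+0.3858-0.0541i)  (+0.1268+0.2005i)·(-0.1992-0.2321i)
Y_4^-3(R⁻¹ n̂) = +0.248023+0.228288i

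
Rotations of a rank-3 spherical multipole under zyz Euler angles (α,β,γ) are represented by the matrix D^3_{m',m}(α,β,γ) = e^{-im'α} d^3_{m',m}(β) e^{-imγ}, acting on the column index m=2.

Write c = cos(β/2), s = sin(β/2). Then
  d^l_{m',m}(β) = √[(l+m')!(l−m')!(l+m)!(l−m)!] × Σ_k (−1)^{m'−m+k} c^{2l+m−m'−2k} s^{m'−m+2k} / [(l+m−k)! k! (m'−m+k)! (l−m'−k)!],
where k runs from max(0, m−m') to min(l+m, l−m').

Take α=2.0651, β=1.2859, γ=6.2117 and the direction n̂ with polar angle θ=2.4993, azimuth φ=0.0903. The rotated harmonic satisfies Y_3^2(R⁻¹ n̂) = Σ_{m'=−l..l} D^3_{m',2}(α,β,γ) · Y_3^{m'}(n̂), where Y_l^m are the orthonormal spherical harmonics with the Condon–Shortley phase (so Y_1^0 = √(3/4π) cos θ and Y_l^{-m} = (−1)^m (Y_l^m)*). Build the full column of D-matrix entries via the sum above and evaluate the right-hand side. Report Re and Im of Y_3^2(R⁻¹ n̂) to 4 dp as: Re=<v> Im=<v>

Re=-0.1374 Im=0.3405

Need the full column D^3_{m',2} for m'=−3..3 at α=2.0651, β=1.2859, γ=6.2117.
cos(β/2)=0.800331, sin(β/2)=0.599559
d^3_{-3,2}: single k=5 term ⇒ +0.151881;  D = +0.151651+0.008362i
d^3_{-2,2}: k∈[4..5] ⇒ +0.413844 -0.046451 = +0.367393;  D = -0.156227-0.332522i
d^3_{-1,2}: k∈[3..4] ⇒ +0.698770 -0.196078 = +0.502691;  D = -0.299105+0.404023i
d^3_{0,2}: k∈[2..3] ⇒ +0.807797 -0.453343 = +0.354453;  D = +0.350837+0.050504i
d^3_{1,2}: k∈[1..2] ⇒ +0.622557 -0.698770 = -0.076213;  D = +0.026229+0.071557i
d^3_{2,2}: k∈[0..1] ⇒ +0.262795 -0.737414 = -0.474620;  D = +0.314794-0.355202i
d^3_{3,2}: single k=0 term ⇒ -0.482230;  D = -0.469437-0.110340i
Y_3^{m'}(θ=2.4993,φ=0.0903) and Σ D·Y over m':
  (+0.1517+0.0084i)·(+0.0864-0.0240i)  (-0.1562-0.3325i)·(-0.2889+0.0527i)  (-0.2991+0.4040i)·(+0.4253-0.0385i)  (+0.3508+0.0505i)·(-0.0615+0.0000i)  (+0.0262+0.0716i)·(-0.4253-0.0385i)  (+0.3148-0.3552i)·(-0.2889-0.0527i)  (-0.4694-0.1103i)·(-0.0864-0.0240i)
Y_3^2(R⁻¹ n̂) = -0.137401+0.340503i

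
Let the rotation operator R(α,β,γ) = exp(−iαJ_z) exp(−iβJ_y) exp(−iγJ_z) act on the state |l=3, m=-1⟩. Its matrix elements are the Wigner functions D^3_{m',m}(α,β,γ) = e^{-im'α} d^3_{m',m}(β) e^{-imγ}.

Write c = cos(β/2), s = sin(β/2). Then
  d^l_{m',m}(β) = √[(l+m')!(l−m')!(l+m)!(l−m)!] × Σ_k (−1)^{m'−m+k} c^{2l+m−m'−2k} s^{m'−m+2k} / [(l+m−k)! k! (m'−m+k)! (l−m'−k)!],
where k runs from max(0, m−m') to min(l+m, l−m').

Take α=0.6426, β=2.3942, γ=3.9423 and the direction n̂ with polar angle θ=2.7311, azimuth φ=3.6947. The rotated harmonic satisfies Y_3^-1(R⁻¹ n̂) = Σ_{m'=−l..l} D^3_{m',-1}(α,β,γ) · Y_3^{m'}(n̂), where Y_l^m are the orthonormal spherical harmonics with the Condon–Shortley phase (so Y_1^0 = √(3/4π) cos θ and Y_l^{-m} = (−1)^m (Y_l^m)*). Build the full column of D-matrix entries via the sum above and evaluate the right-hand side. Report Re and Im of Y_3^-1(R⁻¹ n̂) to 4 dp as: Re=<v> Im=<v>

Re=0.0408 Im=0.0389

Need the full column D^3_{m',-1} for m'=−3..3 at α=0.6426, β=2.3942, γ=3.9423.
cos(β/2)=0.365059, sin(β/2)=0.930984
d^3_{-3,-1}: single k=2 term ⇒ +0.059619;  D = +0.054604-0.023933i
d^3_{-2,-1}: k∈[1..2] ⇒ +0.019088 -0.248283 = -0.229195;  D = -0.112909+0.199454i
d^3_{-1,-1}: k∈[0..2] ⇒ +0.002367 -0.123148 +0.600686 = +0.479904;  D = -0.061017-0.476010i
d^3_{0,-1}: k∈[0..2] ⇒ -0.020910 +0.407970 -0.884435 = -0.497374;  D = +0.346271+0.357039i
d^3_{1,-1}: k∈[0..2] ⇒ +0.092361 -0.800914 +0.651110 = -0.057443;  D = +0.056727+0.009044i
d^3_{2,-1}: k∈[0..1] ⇒ -0.248283 +0.807375 = +0.559092;  D = -0.494747+0.260402i
d^3_{3,-1}: single k=0 term ⇒ +0.387741;  D = -0.166452+0.350195i
Y_3^{m'}(θ=2.7311,φ=3.6947) and Σ D·Y over m':
  (+0.0546-0.0239i)·(+0.0023+0.0264i)  (-0.1129+0.1995i)·(-0.0669+0.1334i)  (-0.0610-0.4760i)·(-0.3516+0.2171i)  (+0.3463+0.3570i)·(-0.4119+0.0000i)  (+0.0567+0.0090i)·(+0.3516+0.2171i)  (-0.4947+0.2604i)·(-0.0669-0.1334i)  (-0.1665+0.3502i)·(-0.0023+0.0264i)
Y_3^-1(R⁻¹ n̂) = +0.040790+0.038904i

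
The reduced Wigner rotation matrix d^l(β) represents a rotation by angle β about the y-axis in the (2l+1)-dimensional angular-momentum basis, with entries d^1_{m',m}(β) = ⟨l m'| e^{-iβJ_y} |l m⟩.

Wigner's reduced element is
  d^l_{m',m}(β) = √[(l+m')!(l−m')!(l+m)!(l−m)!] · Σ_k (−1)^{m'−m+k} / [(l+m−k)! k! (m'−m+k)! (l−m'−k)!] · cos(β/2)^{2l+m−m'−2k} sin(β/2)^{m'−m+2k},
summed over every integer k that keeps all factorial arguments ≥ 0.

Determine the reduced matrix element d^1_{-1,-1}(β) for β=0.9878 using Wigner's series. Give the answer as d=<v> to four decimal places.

d=0.7753

d^1_{-1,-1}(β=0.9878) via Wigner's sum:
c=cos(0.9878/2)=0.880491, s=sin(0.9878/2)=0.474063; N=√[1·2·1·2]=2.000000
Admissible k: 0..0 (factorial args all ≥0)
  k=0: (−1)^0·2.0000/(2)·0.8805^2·0.4741^0 = +0.775264
d^1_{-1,-1}(0.9878) = +0.775264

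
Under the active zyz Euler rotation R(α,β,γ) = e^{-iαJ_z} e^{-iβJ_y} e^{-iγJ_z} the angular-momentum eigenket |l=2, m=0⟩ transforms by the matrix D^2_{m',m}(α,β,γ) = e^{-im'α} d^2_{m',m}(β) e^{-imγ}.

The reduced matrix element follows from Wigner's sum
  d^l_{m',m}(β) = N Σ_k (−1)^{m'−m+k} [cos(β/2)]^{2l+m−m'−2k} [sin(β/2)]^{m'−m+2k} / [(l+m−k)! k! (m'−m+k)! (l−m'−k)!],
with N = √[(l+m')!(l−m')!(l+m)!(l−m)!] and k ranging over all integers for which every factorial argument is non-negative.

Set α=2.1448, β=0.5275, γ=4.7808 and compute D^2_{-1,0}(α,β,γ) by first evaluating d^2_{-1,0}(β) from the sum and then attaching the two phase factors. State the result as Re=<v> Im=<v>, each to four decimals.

Re=-0.2893 Im=0.4473

First d^2_{-1,0}(β=0.5275), then the phase factors e^{-i(-1)α} and e^{-i(0)γ}:
Half-angle: c=0.965419, s=0.260703. N=√(1·6·2·2)=4.898979
The bounds max(0,m−m')=1 and min(l+m,l−m')=2 give 2 terms
  k=1: (−1)^0·4.8990/(2)·0.9654^3·0.2607^1 = +0.574604
  k=2: (−1)^1·4.8990/(2)·0.9654^1·0.2607^3 = -0.041901
d^2_{-1,0}(0.5275) = +0.574604 -0.041901 = +0.532703
D = (-0.542998+0.839734i)·(+0.532703)·(+1.000000+0.000000i) = -0.289257+0.447329i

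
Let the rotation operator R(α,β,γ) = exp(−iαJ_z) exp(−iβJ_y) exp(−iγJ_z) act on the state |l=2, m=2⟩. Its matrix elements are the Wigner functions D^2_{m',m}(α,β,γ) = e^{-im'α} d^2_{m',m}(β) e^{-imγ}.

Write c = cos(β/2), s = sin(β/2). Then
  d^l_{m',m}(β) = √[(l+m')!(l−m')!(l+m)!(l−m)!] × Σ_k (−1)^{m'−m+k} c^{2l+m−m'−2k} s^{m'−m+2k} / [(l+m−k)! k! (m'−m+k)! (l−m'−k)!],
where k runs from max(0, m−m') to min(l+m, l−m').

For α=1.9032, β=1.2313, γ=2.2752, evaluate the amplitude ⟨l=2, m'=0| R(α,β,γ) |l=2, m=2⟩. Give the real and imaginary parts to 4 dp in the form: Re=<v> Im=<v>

Split into d^2_{0,2}(β=1.2313) × two z-phases.
With c≡cos(β/2)=0.816398 and s≡sin(β/2)=0.577489, N=[2·2·24·1]^{1/2}=9.797959
Admissible k: 2..2 (factorial args all ≥0)
  k=2: (−1)^0·9.7980/(4)·0.8164^2·0.5775^2 = +0.544462
d^2_{0,2}(1.2313) = +0.544462
Attach z-rotation phases: D = e^{-i(0)(1.9032)}·(+0.544462)·e^{-i(2)(2.2752)} = -0.087812+0.537334i

Re=-0.0878 Im=0.5373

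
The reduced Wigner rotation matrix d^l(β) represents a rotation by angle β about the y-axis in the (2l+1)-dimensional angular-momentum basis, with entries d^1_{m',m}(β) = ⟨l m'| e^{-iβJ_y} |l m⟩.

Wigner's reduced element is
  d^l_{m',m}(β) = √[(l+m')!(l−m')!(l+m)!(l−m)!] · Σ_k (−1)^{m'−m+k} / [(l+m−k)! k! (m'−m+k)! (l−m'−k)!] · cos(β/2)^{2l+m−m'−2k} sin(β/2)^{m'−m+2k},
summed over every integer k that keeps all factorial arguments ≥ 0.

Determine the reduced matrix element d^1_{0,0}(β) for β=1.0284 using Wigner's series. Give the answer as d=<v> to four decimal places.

d=0.5162

d^1_{0,0}(β=1.0284) via Wigner's sum:
With c≡cos(β/2)=0.870686 and s≡sin(β/2)=0.491838, N=[1·1·1·1]^{1/2}=1.000000
Admissible k: 0..1 (factorial args all ≥0)
  k=0: (−1)^0·1.0000/(1)·0.8707^2·0.4918^0 = +0.758095
  k=1: (−1)^1·1.0000/(1)·0.8707^0·0.4918^2 = -0.241905
d^1_{0,0}(1.0284) = +0.758095 -0.241905 = +0.516190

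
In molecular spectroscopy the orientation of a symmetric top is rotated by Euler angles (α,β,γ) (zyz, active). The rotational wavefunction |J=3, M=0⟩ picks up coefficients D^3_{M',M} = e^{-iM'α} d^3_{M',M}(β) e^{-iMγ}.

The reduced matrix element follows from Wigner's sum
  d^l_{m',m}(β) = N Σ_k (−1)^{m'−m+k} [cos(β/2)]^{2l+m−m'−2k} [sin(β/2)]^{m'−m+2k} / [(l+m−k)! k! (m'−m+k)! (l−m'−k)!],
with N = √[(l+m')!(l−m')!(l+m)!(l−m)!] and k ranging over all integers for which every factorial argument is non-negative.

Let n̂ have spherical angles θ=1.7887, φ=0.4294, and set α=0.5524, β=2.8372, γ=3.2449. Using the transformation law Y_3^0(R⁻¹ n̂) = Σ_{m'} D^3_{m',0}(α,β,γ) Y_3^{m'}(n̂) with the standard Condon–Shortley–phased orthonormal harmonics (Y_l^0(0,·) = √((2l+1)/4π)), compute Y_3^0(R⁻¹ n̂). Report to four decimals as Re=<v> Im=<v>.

Re=-0.3274 Im=0.0000

Need the full column D^3_{m',0} for m'=−3..3 at α=0.5524, β=2.8372, γ=3.2449.
cos(β/2)=0.151609, sin(β/2)=0.988440
d^3_{-3,0}: single k=3 term ⇒ +0.015050;  D = -0.001299+0.014994i
d^3_{-2,0}: k∈[2..3] ⇒ +0.002827 -0.120175 = -0.117348;  D = -0.052726-0.104836i
d^3_{-1,0}: k∈[1..3] ⇒ +0.000274 -0.034974 +0.495529 = +0.460830;  D = +0.392290+0.241812i
d^3_{0,0}: k∈[0..3] ⇒ +0.000012 -0.004646 +0.197468 -0.932617 = -0.739782;  D = -0.739782+0.000000i
d^3_{1,0}: k∈[0..2] ⇒ -0.000274 +0.034974 -0.495529 = -0.460830;  D = -0.392290+0.241812i
d^3_{2,0}: k∈[0..1] ⇒ +0.002827 -0.120175 = -0.117348;  D = -0.052726+0.104836i
d^3_{3,0}: single k=0 term ⇒ -0.015050;  D = +0.001299+0.014994i
Y_3^{m'}(θ=1.7887,φ=0.4294) and Σ D·Y over m':
  (-0.0013+0.0150i)·(+0.1083-0.3729i)  (-0.0527-0.1048i)·(-0.1376+0.1594i)  (+0.3923+0.2418i)·(-0.2199+0.1007i)  (-0.7398+0.0000i)·(+0.2232+0.0000i)  (-0.3923+0.2418i)·(+0.2199+0.1007i)  (-0.0527+0.1048i)·(-0.1376-0.1594i)  (+0.0013+0.0150i)·(-0.1083-0.3729i)
Y_3^0(R⁻¹ n̂) = -0.327433-0.000000i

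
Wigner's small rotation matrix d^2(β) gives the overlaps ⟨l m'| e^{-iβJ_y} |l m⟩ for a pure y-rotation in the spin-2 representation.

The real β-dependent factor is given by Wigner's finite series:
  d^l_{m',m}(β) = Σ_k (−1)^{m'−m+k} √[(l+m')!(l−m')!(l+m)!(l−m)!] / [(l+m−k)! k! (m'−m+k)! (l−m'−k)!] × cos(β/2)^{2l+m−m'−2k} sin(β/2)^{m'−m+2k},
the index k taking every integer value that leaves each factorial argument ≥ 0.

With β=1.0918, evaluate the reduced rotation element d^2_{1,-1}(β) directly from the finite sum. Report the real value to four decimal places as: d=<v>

d=0.5180

d^2_{1,-1}(β=1.0918) via Wigner's sum:
Half-angle: c=0.854660, s=0.519187. N=√(6·1·1·6)=6.000000
Admissible k: 0..1 (factorial args all ≥0)
  k=0: (−1)^2·6.0000/(2)·0.8547^2·0.5192^2 = +0.590686
  k=1: (−1)^3·6.0000/(6)·0.8547^0·0.5192^4 = -0.072660
d^2_{1,-1}(1.0918) = +0.590686 -0.072660 = +0.518026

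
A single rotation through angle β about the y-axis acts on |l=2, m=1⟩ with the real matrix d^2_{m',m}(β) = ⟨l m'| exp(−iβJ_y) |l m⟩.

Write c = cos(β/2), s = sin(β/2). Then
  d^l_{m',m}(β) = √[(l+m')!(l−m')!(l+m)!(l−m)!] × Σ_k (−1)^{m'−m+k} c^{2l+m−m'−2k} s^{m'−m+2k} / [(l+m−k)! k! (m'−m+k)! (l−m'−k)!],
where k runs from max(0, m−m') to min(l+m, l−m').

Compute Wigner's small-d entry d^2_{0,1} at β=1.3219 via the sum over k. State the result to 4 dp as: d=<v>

d=0.2924

d^2_{0,1}(β=1.3219) via Wigner's sum:
Half-angle: c=0.789409, s=0.613867. N=√(2·2·6·1)=4.898979
k: max(0,(1)−(0))=1 … min(2+(1),2−(0))=2
  k=1: (−1)^0·4.8990/(2)·0.7894^3·0.6139^1 = +0.739702
  k=2: (−1)^1·4.8990/(2)·0.7894^1·0.6139^3 = -0.447302
d^2_{0,1}(1.3219) = +0.739702 -0.447302 = +0.292400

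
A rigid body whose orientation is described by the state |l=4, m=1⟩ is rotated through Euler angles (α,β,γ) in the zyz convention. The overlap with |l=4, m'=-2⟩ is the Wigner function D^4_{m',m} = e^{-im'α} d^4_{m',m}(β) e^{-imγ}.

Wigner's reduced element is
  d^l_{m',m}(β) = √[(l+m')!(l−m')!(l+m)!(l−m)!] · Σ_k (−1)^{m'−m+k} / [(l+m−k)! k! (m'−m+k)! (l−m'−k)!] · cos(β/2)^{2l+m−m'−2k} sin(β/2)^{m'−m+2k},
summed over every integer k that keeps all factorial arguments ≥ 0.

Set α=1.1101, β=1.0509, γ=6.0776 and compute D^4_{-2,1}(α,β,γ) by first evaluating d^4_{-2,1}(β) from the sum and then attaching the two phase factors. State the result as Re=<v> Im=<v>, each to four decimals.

Re=-0.3456 Im=0.3006

D^4_{-2,1}(1.1101,1.0509,6.0776) = e^{-i·-2·1.1101}·d^4_{-2,1}(1.0509)·e^{-i·1·6.0776}. Compute d first:
c=cos(1.0509/2)=0.865098, s=sin(1.0509/2)=0.501602; N=√[2·720·120·6]=1018.233765
k∈{3,4,5} keeps every argument non-negative
  k=3: (−1)^0·1018.2338/(72)·0.8651^5·0.5016^3 = +0.864811
  k=4: (−1)^1·1018.2338/(48)·0.8651^3·0.5016^5 = -0.436114
  k=5: (−1)^2·1018.2338/(240)·0.8651^1·0.5016^7 = +0.029324
d^4_{-2,1}(1.0509) = +0.864811 -0.436114 +0.029324 = +0.458020
Attach z-rotation phases: D = e^{-i(-2)(1.1101)}·(+0.458020)·e^{-i(1)(6.0776)} = -0.345605+0.300565i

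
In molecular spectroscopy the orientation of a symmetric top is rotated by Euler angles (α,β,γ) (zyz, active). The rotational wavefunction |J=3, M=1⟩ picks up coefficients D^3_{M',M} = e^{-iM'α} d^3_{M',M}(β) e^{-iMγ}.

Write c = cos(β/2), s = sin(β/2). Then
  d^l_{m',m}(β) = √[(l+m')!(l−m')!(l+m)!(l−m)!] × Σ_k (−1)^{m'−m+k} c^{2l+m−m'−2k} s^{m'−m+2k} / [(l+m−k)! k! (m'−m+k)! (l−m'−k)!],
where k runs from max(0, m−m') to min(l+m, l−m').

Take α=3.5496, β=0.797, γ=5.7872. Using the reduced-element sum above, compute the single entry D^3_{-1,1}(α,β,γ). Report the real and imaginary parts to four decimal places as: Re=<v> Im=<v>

Split into d^3_{-1,1}(β=0.797) × two z-phases.
c=cos(0.797/2)=0.921644, s=sin(0.797/2)=0.388036; N=√[2·24·24·2]=48.000000
k: max(0,(1)−(-1))=2 … min(3+(1),3−(-1))=4
  k=2: (−1)^0·48.0000/(8)·0.9216^4·0.3880^2 = +0.651852
  k=3: (−1)^1·48.0000/(6)·0.9216^2·0.3880^4 = -0.154066
  k=4: (−1)^2·48.0000/(48)·0.9216^0·0.3880^6 = +0.003414
d^3_{-1,1}(0.797) = +0.651852 -0.154066 +0.003414 = +0.501200
Attach z-rotation phases: D = e^{-i(-1)(3.5496)}·(+0.501200)·e^{-i(1)(5.7872)} = -0.309981-0.393844i

Re=-0.3100 Im=-0.3938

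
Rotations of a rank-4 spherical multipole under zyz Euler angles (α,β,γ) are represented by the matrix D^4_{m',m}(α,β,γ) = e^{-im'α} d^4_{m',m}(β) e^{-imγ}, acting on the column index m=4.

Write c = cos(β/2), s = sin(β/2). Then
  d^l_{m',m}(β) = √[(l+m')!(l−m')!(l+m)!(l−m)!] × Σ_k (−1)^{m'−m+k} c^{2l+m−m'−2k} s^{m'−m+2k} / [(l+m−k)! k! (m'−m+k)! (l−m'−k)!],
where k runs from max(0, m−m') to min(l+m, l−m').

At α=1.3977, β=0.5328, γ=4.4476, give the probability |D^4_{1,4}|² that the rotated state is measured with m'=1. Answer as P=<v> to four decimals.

P=0.0130

First d^4_{1,4}(β=0.5328), then the phase factors e^{-i(1)α} and e^{-i(4)γ}:
Half-angle: c=0.964725, s=0.263260. N=√(120·6·40320·1)=5387.986637
The bounds max(0,m−m')=3 and min(l+m,l−m')=3 give 1 term
  k=3: (−1)^0·5387.9866/(720)·0.9647^5·0.2633^3 = +0.114095
d^4_{1,4}(0.5328) = +0.114095
|D^4_{1,4}|² = |d^4_{1,4}(β)|² = (+0.114095)² = 0.013018 (the z-rotation phases have unit modulus)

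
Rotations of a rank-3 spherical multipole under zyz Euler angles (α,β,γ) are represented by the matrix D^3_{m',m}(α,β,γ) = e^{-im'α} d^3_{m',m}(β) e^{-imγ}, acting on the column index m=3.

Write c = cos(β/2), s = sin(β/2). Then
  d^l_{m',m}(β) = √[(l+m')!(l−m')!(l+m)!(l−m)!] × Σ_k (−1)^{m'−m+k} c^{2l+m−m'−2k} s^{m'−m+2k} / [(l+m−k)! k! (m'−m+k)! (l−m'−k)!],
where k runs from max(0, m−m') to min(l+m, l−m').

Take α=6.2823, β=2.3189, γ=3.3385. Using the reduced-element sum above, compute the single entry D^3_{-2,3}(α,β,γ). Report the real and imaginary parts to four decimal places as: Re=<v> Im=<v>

Re=-0.5256 Im=0.3538

Split into d^3_{-2,3}(β=2.3189) × two z-phases.
Half-angle: c=0.399844, s=0.916583. N=√(1·120·720·1)=293.938769
k: max(0,(3)−(-2))=5 … min(3+(3),3−(-2))=5
  k=5: (−1)^0·293.9388/(120)·0.3998^1·0.9166^5 = +0.633615
d^3_{-2,3}(2.3189) = +0.633615
Phases: e^{-i·(-2)·6.2823}=+0.999998-0.001771i, e^{-i·(3)·3.3385}=-0.830539+0.556961i ⇒ D=-0.525616+0.353830i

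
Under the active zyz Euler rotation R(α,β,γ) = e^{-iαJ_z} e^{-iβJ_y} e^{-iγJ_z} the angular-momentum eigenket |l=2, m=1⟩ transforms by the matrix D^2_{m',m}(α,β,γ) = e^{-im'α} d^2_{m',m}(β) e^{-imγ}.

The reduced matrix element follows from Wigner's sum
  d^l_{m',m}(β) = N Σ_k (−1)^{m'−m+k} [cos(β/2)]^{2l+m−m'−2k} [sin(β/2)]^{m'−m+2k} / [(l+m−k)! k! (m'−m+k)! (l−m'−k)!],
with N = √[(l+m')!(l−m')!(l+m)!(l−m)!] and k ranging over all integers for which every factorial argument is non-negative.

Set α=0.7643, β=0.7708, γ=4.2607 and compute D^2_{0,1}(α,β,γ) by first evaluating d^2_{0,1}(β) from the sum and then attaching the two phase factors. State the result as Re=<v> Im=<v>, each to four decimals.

Split into d^2_{0,1}(β=0.7708) × two z-phases.
With c≡cos(β/2)=0.926648 and s≡sin(β/2)=0.375930, N=[2·2·6·1]^{1/2}=4.898979
k∈{1,2} keeps every argument non-negative
  k=1: (−1)^0·4.8990/(2)·0.9266^3·0.3759^1 = +0.732701
  k=2: (−1)^1·4.8990/(2)·0.9266^1·0.3759^3 = -0.120590
d^2_{0,1}(0.7708) = +0.732701 -0.120590 = +0.612111
Phases: e^{-i·(0)·0.7643}=+1.000000+0.000000i, e^{-i·(1)·4.2607}=-0.436486+0.899711i ⇒ D=-0.267178+0.550724i

Re=-0.2672 Im=0.5507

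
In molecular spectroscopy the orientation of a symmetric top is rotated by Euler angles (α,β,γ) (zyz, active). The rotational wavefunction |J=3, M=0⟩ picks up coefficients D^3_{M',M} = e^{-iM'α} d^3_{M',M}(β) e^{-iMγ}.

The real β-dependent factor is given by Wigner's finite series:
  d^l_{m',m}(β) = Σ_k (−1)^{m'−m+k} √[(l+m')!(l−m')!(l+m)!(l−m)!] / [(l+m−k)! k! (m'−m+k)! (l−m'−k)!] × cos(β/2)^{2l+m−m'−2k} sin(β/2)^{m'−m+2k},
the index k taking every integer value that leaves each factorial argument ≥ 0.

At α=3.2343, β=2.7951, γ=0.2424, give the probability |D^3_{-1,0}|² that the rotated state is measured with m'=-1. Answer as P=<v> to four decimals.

First d^3_{-1,0}(β=2.7951), then the phase factors e^{-i(-1)α} and e^{-i(0)γ}:
With c≡cos(β/2)=0.172381 and s≡sin(β/2)=0.985030, N=[2·24·6·6]^{1/2}=41.569219
k: max(0,(0)−(-1))=1 … min(3+(0),3−(-1))=3
  k=1: (−1)^0·41.5692/(12)·0.1724^5·0.9850^1 = +0.000519
  k=2: (−1)^1·41.5692/(4)·0.1724^3·0.9850^3 = -0.050878
  k=3: (−1)^2·41.5692/(12)·0.1724^1·0.9850^5 = +0.553768
d^3_{-1,0}(2.7951) = +0.000519 -0.050878 +0.553768 = +0.503410
|D^3_{-1,0}|² = |d^3_{-1,0}(β)|² = (+0.503410)² = 0.253421 (the z-rotation phases have unit modulus)

P=0.2534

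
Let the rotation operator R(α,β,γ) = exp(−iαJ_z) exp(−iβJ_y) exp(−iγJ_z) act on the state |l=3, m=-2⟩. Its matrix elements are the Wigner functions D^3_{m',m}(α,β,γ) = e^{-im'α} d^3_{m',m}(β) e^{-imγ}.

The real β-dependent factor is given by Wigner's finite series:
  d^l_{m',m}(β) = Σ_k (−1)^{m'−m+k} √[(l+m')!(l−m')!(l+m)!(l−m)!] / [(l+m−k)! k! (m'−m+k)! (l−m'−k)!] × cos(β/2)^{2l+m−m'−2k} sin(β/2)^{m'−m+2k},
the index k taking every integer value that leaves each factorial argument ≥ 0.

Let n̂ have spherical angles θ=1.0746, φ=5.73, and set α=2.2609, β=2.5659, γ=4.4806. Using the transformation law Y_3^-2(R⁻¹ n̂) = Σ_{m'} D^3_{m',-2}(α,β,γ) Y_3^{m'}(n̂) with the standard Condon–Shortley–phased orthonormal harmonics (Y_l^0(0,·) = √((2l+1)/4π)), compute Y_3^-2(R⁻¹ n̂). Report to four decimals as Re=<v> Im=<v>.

Need the full column D^3_{m',-2} for m'=−3..3 at α=2.2609, β=2.5659, γ=4.4806.
cos(β/2)=0.283888, sin(β/2)=0.958858
d^3_{-3,-2}: single k=1 term ⇒ +0.004331;  D = -0.004328-0.000156i
d^3_{-2,-2}: k∈[0..1] ⇒ +0.000523 -0.029858 = -0.029335;  D = -0.017850-0.023279i
d^3_{-1,-2}: k∈[0..1] ⇒ -0.005591 +0.127565 = +0.121974;  D = +0.027395-0.118858i
d^3_{0,-2}: k∈[0..1] ⇒ +0.032708 -0.373139 = -0.340431;  D = +0.304501-0.152224i
d^3_{1,-2}: k∈[0..1] ⇒ -0.127565 +0.727641 = +0.600076;  D = +0.548626+0.243105i
d^3_{2,-2}: k∈[0..1] ⇒ +0.340628 -0.777185 = -0.436557;  D = +0.117701+0.420391i
d^3_{3,-2}: single k=0 term ⇒ -0.563628;  D = +0.321823-0.462717i
Y_3^{m'}(θ=1.0746,φ=5.73) and Σ D·Y over m':
  (-0.0043-0.0002i)·(-0.0252+0.2826i)  (-0.0179-0.0233i)·(+0.1685+0.3364i)  (+0.0274-0.1189i)·(+0.0322+0.0199i)  (+0.3045-0.1522i)·(-0.3316+0.0000i)  (+0.5486+0.2431i)·(-0.0322+0.0199i)  (+0.1177+0.4204i)·(+0.1685-0.3364i)  (+0.3218-0.4627i)·(+0.0252+0.2826i)
Y_3^-2(R⁻¹ n̂) = +0.184852+0.149707i

Re=0.1849 Im=0.1497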